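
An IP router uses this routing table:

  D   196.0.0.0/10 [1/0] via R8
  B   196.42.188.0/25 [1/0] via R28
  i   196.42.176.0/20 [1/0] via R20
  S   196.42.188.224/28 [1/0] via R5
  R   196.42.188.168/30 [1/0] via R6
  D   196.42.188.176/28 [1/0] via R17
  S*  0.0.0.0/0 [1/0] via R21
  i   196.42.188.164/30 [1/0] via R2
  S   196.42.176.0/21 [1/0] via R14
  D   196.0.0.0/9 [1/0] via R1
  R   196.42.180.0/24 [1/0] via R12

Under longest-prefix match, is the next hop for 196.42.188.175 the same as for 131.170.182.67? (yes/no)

196.42.188.175: longest match 196.42.176.0/20 -> R20
131.170.182.67: longest match 0.0.0.0/0 -> R21

no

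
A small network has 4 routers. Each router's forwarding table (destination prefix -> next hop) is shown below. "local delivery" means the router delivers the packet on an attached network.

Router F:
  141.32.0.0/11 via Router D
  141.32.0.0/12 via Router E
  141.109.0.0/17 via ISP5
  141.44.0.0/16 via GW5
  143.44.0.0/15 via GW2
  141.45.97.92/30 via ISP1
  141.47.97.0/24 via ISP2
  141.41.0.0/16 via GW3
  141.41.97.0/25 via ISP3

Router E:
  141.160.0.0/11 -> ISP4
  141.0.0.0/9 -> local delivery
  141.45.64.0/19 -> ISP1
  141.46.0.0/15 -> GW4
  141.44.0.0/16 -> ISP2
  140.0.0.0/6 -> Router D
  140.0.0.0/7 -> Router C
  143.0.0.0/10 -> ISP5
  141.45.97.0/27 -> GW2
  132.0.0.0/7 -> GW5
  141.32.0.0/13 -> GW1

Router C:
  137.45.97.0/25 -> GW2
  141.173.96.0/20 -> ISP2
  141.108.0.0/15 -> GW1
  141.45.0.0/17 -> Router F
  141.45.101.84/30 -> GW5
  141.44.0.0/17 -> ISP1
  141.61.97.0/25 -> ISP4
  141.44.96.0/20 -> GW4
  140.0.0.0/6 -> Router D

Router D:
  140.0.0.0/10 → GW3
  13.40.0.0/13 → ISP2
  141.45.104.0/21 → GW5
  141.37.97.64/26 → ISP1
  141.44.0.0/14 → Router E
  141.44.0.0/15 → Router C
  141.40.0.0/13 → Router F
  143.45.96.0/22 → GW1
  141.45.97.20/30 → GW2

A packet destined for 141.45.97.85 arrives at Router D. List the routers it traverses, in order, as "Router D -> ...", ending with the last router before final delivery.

At Router D: longest match for 141.45.97.85 is 141.44.0.0/15 -> Router C
At Router C: longest match for 141.45.97.85 is 141.45.0.0/17 -> Router F
At Router F: longest match for 141.45.97.85 is 141.32.0.0/12 -> Router E
At Router E: longest match for 141.45.97.85 is 141.0.0.0/9 -> local delivery

Router D -> Router C -> Router F -> Router E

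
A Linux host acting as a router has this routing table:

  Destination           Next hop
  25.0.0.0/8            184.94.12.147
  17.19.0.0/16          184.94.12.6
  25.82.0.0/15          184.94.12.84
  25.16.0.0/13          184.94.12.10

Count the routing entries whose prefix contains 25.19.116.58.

2

Prefixes containing 25.19.116.58:
  25.0.0.0/8 (25.0.0.0 - 25.255.255.255)
  25.16.0.0/13 (25.16.0.0 - 25.23.255.255)
Total matching entries: 2.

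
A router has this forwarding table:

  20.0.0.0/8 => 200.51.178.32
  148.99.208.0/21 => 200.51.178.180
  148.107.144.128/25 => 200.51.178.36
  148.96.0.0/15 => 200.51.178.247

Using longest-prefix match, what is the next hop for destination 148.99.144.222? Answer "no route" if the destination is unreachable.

no route

No entry's prefix contains 148.99.144.222; there is no default route.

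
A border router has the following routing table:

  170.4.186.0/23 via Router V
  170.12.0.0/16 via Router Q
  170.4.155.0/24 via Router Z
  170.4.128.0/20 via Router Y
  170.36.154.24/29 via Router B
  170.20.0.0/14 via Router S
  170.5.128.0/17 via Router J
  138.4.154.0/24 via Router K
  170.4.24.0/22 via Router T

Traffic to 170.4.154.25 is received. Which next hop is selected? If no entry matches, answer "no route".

no route

No entry's prefix contains 170.4.154.25; there is no default route.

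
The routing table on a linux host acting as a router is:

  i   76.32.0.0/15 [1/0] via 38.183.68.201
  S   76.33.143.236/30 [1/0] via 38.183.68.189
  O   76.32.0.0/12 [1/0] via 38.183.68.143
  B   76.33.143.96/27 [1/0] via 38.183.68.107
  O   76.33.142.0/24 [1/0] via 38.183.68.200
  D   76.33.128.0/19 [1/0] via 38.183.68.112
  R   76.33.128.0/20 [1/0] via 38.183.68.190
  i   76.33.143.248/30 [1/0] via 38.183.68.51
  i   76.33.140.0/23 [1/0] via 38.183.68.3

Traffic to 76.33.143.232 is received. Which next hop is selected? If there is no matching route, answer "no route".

38.183.68.190

Routes whose prefix contains 76.33.143.232:
  76.32.0.0/12 (76.32.0.0 - 76.47.255.255) -> 38.183.68.143
  76.32.0.0/15 (76.32.0.0 - 76.33.255.255) -> 38.183.68.201
  76.33.128.0/19 (76.33.128.0 - 76.33.159.255) -> 38.183.68.112
  76.33.128.0/20 (76.33.128.0 - 76.33.143.255) -> 38.183.68.190
More-specific entries that do NOT match:
  76.33.143.236/30 (76.33.143.236 - 76.33.143.239) does not contain 76.33.143.232
  76.33.143.248/30 (76.33.143.248 - 76.33.143.251) does not contain 76.33.143.232
  76.33.143.96/27 (76.33.143.96 - 76.33.143.127) does not contain 76.33.143.232
  76.33.142.0/24 (76.33.142.0 - 76.33.142.255) does not contain 76.33.143.232
  76.33.140.0/23 (76.33.140.0 - 76.33.141.255) does not contain 76.33.143.232
Longest matching prefix is /20 -> next hop 38.183.68.190.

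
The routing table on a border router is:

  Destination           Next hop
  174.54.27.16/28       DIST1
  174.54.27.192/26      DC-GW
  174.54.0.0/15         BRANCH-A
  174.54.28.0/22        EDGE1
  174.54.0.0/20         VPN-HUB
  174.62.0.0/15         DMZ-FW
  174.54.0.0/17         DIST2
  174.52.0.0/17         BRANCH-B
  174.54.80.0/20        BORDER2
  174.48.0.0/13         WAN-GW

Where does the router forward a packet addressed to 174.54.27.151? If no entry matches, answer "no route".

DIST2

Routes whose prefix contains 174.54.27.151:
  174.48.0.0/13 (174.48.0.0 - 174.55.255.255) -> WAN-GW
  174.54.0.0/15 (174.54.0.0 - 174.55.255.255) -> BRANCH-A
  174.54.0.0/17 (174.54.0.0 - 174.54.127.255) -> DIST2
More-specific entries that do NOT match:
  174.54.27.16/28 (174.54.27.16 - 174.54.27.31) does not contain 174.54.27.151
  174.54.27.192/26 (174.54.27.192 - 174.54.27.255) does not contain 174.54.27.151
  174.54.28.0/22 (174.54.28.0 - 174.54.31.255) does not contain 174.54.27.151
  174.54.0.0/20 (174.54.0.0 - 174.54.15.255) does not contain 174.54.27.151
  174.54.80.0/20 (174.54.80.0 - 174.54.95.255) does not contain 174.54.27.151
Longest matching prefix is /17 -> next hop DIST2.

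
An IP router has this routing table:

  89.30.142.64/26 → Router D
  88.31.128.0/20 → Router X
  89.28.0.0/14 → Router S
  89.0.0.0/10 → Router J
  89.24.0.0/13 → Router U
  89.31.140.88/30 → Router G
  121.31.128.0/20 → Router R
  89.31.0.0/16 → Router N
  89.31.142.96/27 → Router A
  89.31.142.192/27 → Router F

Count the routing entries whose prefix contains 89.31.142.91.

Prefixes containing 89.31.142.91:
  89.0.0.0/10 (89.0.0.0 - 89.63.255.255)
  89.24.0.0/13 (89.24.0.0 - 89.31.255.255)
  89.28.0.0/14 (89.28.0.0 - 89.31.255.255)
  89.31.0.0/16 (89.31.0.0 - 89.31.255.255)
Total matching entries: 4.

4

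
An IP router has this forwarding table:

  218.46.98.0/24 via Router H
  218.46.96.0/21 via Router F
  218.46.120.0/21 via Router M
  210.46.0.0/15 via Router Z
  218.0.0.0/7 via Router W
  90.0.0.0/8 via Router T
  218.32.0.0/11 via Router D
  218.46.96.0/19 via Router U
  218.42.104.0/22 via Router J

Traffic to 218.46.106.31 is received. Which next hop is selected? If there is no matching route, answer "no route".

Router U

Routes whose prefix contains 218.46.106.31:
  218.0.0.0/7 (218.0.0.0 - 219.255.255.255) -> Router W
  218.32.0.0/11 (218.32.0.0 - 218.63.255.255) -> Router D
  218.46.96.0/19 (218.46.96.0 - 218.46.127.255) -> Router U
More-specific entries that do NOT match:
  218.46.98.0/24 (218.46.98.0 - 218.46.98.255) does not contain 218.46.106.31
  218.42.104.0/22 (218.42.104.0 - 218.42.107.255) does not contain 218.46.106.31
  218.46.96.0/21 (218.46.96.0 - 218.46.103.255) does not contain 218.46.106.31
  218.46.120.0/21 (218.46.120.0 - 218.46.127.255) does not contain 218.46.106.31
Longest matching prefix is /19 -> next hop Router U.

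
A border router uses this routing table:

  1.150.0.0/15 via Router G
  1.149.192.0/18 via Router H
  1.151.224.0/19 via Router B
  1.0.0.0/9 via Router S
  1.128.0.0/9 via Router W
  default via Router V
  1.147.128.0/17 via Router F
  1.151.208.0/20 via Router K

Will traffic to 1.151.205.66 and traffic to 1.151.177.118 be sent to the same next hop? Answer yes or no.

yes

1.151.205.66: longest match 1.150.0.0/15 -> Router G
1.151.177.118: longest match 1.150.0.0/15 -> Router G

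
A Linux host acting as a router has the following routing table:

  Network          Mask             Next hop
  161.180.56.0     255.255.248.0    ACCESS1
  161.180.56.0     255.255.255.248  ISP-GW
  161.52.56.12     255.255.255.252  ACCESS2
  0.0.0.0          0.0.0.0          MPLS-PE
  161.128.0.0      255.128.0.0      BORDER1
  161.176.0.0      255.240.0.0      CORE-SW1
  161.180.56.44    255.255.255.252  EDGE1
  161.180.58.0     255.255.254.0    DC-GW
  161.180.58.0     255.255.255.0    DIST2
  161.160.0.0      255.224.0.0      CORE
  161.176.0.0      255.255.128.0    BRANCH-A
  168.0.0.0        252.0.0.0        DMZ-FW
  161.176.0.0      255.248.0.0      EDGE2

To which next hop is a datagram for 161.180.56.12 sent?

Routes whose prefix contains 161.180.56.12:
  0.0.0.0/0 (default, matches everything) -> MPLS-PE
  161.128.0.0/9 (161.128.0.0 - 161.255.255.255) -> BORDER1
  161.160.0.0/11 (161.160.0.0 - 161.191.255.255) -> CORE
  161.176.0.0/12 (161.176.0.0 - 161.191.255.255) -> CORE-SW1
  161.176.0.0/13 (161.176.0.0 - 161.183.255.255) -> EDGE2
  161.180.56.0/21 (161.180.56.0 - 161.180.63.255) -> ACCESS1
More-specific entries that do NOT match:
  161.52.56.12/30 (161.52.56.12 - 161.52.56.15) does not contain 161.180.56.12
  161.180.56.44/30 (161.180.56.44 - 161.180.56.47) does not contain 161.180.56.12
  161.180.56.0/29 (161.180.56.0 - 161.180.56.7) does not contain 161.180.56.12
  161.180.58.0/24 (161.180.58.0 - 161.180.58.255) does not contain 161.180.56.12
  161.180.58.0/23 (161.180.58.0 - 161.180.59.255) does not contain 161.180.56.12
Longest matching prefix is /21 -> next hop ACCESS1.

ACCESS1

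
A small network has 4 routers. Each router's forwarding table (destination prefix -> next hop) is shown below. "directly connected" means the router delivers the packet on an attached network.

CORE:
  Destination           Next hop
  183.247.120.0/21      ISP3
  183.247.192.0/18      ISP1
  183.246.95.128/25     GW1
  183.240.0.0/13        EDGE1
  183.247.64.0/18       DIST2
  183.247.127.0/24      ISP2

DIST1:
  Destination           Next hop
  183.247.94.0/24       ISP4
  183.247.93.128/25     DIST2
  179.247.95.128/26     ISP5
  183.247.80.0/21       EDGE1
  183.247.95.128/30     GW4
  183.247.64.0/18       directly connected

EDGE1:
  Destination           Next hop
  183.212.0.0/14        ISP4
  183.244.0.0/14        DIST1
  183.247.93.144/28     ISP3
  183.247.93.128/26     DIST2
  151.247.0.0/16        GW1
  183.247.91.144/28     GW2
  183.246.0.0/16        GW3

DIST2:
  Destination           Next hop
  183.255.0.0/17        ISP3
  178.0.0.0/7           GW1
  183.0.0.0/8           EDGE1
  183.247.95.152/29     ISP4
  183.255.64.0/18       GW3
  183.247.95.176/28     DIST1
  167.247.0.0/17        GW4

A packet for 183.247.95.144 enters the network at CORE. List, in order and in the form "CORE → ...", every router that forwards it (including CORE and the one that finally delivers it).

At CORE: longest match for 183.247.95.144 is 183.247.64.0/18 -> DIST2
At DIST2: longest match for 183.247.95.144 is 183.0.0.0/8 -> EDGE1
At EDGE1: longest match for 183.247.95.144 is 183.244.0.0/14 -> DIST1
At DIST1: longest match for 183.247.95.144 is 183.247.64.0/18 -> directly connected

CORE → DIST2 → EDGE1 → DIST1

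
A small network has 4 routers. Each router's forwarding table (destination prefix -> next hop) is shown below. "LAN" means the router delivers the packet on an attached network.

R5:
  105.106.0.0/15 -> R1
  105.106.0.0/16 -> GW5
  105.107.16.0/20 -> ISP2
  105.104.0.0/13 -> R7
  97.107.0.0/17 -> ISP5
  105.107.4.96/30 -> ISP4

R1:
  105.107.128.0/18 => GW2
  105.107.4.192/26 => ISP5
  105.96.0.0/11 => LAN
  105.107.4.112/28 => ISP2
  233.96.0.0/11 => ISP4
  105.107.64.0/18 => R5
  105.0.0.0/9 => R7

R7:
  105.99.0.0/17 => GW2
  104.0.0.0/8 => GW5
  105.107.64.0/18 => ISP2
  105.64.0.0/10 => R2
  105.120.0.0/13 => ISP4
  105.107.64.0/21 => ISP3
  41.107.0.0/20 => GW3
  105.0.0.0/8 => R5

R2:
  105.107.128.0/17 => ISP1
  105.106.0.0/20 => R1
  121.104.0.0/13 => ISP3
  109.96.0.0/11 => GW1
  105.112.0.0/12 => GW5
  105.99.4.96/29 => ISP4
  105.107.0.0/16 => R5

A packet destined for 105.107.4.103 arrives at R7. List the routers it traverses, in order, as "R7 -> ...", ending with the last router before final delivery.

At R7: longest match for 105.107.4.103 is 105.64.0.0/10 -> R2
At R2: longest match for 105.107.4.103 is 105.107.0.0/16 -> R5
At R5: longest match for 105.107.4.103 is 105.106.0.0/15 -> R1
At R1: longest match for 105.107.4.103 is 105.96.0.0/11 -> LAN

R7 -> R2 -> R5 -> R1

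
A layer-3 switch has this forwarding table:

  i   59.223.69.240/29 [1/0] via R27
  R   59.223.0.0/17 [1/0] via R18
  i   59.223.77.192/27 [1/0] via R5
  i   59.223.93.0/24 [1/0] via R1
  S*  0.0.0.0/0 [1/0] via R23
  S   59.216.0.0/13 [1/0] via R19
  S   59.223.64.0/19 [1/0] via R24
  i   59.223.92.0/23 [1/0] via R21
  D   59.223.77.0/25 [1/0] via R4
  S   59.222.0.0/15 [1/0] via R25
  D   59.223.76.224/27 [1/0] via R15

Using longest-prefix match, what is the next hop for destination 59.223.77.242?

Routes whose prefix contains 59.223.77.242:
  0.0.0.0/0 (default, matches everything) -> R23
  59.216.0.0/13 (59.216.0.0 - 59.223.255.255) -> R19
  59.222.0.0/15 (59.222.0.0 - 59.223.255.255) -> R25
  59.223.0.0/17 (59.223.0.0 - 59.223.127.255) -> R18
  59.223.64.0/19 (59.223.64.0 - 59.223.95.255) -> R24
More-specific entries that do NOT match:
  59.223.69.240/29 (59.223.69.240 - 59.223.69.247) does not contain 59.223.77.242
  59.223.77.192/27 (59.223.77.192 - 59.223.77.223) does not contain 59.223.77.242
  59.223.76.224/27 (59.223.76.224 - 59.223.76.255) does not contain 59.223.77.242
  59.223.77.0/25 (59.223.77.0 - 59.223.77.127) does not contain 59.223.77.242
  59.223.93.0/24 (59.223.93.0 - 59.223.93.255) does not contain 59.223.77.242
  59.223.92.0/23 (59.223.92.0 - 59.223.93.255) does not contain 59.223.77.242
Longest matching prefix is /19 -> next hop R24.

R24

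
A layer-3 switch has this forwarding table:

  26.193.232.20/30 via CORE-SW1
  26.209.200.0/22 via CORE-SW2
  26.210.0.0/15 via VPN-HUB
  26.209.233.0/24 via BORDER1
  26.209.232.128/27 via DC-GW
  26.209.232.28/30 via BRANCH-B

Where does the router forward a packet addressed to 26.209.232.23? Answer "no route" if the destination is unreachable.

no route

No entry's prefix contains 26.209.232.23; there is no default route.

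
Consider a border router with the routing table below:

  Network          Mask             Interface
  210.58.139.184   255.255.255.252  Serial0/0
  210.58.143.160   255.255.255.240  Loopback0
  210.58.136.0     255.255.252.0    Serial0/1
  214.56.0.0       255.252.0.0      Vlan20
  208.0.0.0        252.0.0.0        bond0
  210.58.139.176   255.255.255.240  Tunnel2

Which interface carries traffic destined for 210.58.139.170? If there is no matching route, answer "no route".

Serial0/1

Routes whose prefix contains 210.58.139.170:
  208.0.0.0/6 (208.0.0.0 - 211.255.255.255) -> bond0
  210.58.136.0/22 (210.58.136.0 - 210.58.139.255) -> Serial0/1
More-specific entries that do NOT match:
  210.58.139.184/30 (210.58.139.184 - 210.58.139.187) does not contain 210.58.139.170
  210.58.143.160/28 (210.58.143.160 - 210.58.143.175) does not contain 210.58.139.170
  210.58.139.176/28 (210.58.139.176 - 210.58.139.191) does not contain 210.58.139.170
Longest matching prefix is /22 -> interface Serial0/1.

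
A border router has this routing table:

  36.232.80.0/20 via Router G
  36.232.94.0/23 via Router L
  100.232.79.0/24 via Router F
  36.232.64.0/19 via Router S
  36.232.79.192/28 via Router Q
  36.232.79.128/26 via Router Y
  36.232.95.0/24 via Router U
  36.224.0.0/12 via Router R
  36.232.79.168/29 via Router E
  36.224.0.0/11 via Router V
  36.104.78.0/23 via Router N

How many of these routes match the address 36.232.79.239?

Prefixes containing 36.232.79.239:
  36.224.0.0/11 (36.224.0.0 - 36.255.255.255)
  36.224.0.0/12 (36.224.0.0 - 36.239.255.255)
  36.232.64.0/19 (36.232.64.0 - 36.232.95.255)
Total matching entries: 3.

3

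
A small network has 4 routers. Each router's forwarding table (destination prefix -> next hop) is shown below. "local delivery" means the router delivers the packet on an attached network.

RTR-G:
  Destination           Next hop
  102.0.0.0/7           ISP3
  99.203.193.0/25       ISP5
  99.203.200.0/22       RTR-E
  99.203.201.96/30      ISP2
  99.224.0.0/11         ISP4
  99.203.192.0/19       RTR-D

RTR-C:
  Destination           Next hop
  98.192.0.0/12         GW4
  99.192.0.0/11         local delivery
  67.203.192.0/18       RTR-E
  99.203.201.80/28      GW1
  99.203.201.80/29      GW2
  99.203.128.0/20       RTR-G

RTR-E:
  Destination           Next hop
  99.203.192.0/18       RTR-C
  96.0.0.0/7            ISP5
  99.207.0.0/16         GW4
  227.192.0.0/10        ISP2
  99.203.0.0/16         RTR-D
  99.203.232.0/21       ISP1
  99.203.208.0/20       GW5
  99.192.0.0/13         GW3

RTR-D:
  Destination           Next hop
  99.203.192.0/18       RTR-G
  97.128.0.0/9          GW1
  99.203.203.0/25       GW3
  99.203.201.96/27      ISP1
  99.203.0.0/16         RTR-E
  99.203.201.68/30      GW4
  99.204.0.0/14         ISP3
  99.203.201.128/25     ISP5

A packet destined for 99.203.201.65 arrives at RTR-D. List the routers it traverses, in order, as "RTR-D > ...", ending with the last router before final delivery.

RTR-D > RTR-G > RTR-E > RTR-C

At RTR-D: longest match for 99.203.201.65 is 99.203.192.0/18 -> RTR-G
At RTR-G: longest match for 99.203.201.65 is 99.203.200.0/22 -> RTR-E
At RTR-E: longest match for 99.203.201.65 is 99.203.192.0/18 -> RTR-C
At RTR-C: longest match for 99.203.201.65 is 99.192.0.0/11 -> local delivery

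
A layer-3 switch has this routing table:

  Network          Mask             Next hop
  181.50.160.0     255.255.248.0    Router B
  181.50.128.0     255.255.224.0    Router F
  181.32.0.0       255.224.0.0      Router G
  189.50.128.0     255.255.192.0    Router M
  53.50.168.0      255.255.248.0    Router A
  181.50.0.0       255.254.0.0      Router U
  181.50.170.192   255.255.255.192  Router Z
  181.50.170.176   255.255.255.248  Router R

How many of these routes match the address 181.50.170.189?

2

Prefixes containing 181.50.170.189:
  181.32.0.0/11 (181.32.0.0 - 181.63.255.255)
  181.50.0.0/15 (181.50.0.0 - 181.51.255.255)
Total matching entries: 2.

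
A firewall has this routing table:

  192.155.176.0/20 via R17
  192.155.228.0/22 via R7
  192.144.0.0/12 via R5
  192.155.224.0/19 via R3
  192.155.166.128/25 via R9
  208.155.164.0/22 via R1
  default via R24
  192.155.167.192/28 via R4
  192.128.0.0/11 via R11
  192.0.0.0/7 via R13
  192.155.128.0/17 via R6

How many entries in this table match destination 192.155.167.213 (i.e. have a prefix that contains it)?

Prefixes containing 192.155.167.213:
  0.0.0.0/0 (default, matches everything)
  192.0.0.0/7 (192.0.0.0 - 193.255.255.255)
  192.128.0.0/11 (192.128.0.0 - 192.159.255.255)
  192.144.0.0/12 (192.144.0.0 - 192.159.255.255)
  192.155.128.0/17 (192.155.128.0 - 192.155.255.255)
Total matching entries: 5.

5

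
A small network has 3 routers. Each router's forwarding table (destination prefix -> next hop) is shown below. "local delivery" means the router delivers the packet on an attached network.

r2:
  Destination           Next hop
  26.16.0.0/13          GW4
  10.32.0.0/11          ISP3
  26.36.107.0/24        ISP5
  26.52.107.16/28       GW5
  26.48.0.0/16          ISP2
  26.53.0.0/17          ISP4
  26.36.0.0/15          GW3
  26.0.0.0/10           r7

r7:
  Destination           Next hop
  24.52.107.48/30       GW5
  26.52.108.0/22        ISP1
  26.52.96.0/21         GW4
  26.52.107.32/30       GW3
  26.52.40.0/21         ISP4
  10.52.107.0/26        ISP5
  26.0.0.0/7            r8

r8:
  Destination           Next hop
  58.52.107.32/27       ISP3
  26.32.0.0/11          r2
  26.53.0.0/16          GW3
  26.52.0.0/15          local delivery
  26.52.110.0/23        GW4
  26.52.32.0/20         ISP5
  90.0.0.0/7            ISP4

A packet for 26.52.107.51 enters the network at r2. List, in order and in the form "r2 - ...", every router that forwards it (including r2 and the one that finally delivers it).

At r2: longest match for 26.52.107.51 is 26.0.0.0/10 -> r7
At r7: longest match for 26.52.107.51 is 26.0.0.0/7 -> r8
At r8: longest match for 26.52.107.51 is 26.52.0.0/15 -> local delivery

r2 - r7 - r8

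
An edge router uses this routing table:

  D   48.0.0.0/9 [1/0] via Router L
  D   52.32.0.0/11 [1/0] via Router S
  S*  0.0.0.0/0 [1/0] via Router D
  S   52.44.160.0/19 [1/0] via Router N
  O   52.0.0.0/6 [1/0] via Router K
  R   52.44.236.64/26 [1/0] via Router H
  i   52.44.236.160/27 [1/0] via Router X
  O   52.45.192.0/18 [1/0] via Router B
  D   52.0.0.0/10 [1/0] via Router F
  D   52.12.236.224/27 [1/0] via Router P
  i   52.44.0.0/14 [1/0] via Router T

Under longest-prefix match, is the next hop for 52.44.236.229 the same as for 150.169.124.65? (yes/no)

52.44.236.229: longest match 52.44.0.0/14 -> Router T
150.169.124.65: longest match 0.0.0.0/0 -> Router D

no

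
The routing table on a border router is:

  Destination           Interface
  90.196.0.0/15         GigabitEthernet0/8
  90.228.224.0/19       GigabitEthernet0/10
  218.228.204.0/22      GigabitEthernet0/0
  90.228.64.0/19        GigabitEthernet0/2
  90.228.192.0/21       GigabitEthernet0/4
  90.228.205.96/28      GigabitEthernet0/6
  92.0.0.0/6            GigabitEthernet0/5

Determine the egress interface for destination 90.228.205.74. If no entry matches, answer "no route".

No entry's prefix contains 90.228.205.74; there is no default route.

no route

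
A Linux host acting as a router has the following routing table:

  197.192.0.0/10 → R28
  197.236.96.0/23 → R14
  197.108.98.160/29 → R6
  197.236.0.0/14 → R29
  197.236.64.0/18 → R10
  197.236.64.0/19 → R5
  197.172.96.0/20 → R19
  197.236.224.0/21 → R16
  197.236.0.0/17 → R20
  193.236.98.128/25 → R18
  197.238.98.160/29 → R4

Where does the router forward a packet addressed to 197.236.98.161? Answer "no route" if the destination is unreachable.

R10

Routes whose prefix contains 197.236.98.161:
  197.192.0.0/10 (197.192.0.0 - 197.255.255.255) -> R28
  197.236.0.0/14 (197.236.0.0 - 197.239.255.255) -> R29
  197.236.0.0/17 (197.236.0.0 - 197.236.127.255) -> R20
  197.236.64.0/18 (197.236.64.0 - 197.236.127.255) -> R10
More-specific entries that do NOT match:
  197.108.98.160/29 (197.108.98.160 - 197.108.98.167) does not contain 197.236.98.161
  197.238.98.160/29 (197.238.98.160 - 197.238.98.167) does not contain 197.236.98.161
  193.236.98.128/25 (193.236.98.128 - 193.236.98.255) does not contain 197.236.98.161
  197.236.96.0/23 (197.236.96.0 - 197.236.97.255) does not contain 197.236.98.161
  197.236.224.0/21 (197.236.224.0 - 197.236.231.255) does not contain 197.236.98.161
  197.172.96.0/20 (197.172.96.0 - 197.172.111.255) does not contain 197.236.98.161
  197.236.64.0/19 (197.236.64.0 - 197.236.95.255) does not contain 197.236.98.161
Longest matching prefix is /18 -> next hop R10.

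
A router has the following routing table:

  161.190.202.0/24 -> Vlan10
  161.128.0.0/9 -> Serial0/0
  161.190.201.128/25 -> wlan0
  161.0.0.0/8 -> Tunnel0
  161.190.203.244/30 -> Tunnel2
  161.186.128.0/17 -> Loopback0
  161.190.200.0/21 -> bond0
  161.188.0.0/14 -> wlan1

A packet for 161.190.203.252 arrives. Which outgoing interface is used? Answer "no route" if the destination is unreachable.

bond0

Routes whose prefix contains 161.190.203.252:
  161.0.0.0/8 (161.0.0.0 - 161.255.255.255) -> Tunnel0
  161.128.0.0/9 (161.128.0.0 - 161.255.255.255) -> Serial0/0
  161.188.0.0/14 (161.188.0.0 - 161.191.255.255) -> wlan1
  161.190.200.0/21 (161.190.200.0 - 161.190.207.255) -> bond0
More-specific entries that do NOT match:
  161.190.203.244/30 (161.190.203.244 - 161.190.203.247) does not contain 161.190.203.252
  161.190.201.128/25 (161.190.201.128 - 161.190.201.255) does not contain 161.190.203.252
  161.190.202.0/24 (161.190.202.0 - 161.190.202.255) does not contain 161.190.203.252
Longest matching prefix is /21 -> interface bond0.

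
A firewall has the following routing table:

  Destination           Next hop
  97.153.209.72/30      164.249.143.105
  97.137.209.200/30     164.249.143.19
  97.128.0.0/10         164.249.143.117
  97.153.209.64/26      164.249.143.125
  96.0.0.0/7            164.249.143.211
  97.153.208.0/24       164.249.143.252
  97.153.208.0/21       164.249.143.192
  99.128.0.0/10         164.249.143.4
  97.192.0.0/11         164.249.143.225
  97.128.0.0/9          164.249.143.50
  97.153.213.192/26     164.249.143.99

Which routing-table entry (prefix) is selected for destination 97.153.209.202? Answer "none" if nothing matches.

97.153.208.0/21

Entries matching 97.153.209.202:
  96.0.0.0/7 (96.0.0.0 - 97.255.255.255)
  97.128.0.0/9 (97.128.0.0 - 97.255.255.255)
  97.128.0.0/10 (97.128.0.0 - 97.191.255.255)
  97.153.208.0/21 (97.153.208.0 - 97.153.215.255)
Most specific is 97.153.208.0/21.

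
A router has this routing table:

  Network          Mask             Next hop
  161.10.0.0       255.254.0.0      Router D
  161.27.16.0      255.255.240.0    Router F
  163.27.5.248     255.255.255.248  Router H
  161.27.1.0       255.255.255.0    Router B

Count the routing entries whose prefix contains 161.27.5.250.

No listed prefix contains 161.27.5.250.
Total matching entries: 0.

0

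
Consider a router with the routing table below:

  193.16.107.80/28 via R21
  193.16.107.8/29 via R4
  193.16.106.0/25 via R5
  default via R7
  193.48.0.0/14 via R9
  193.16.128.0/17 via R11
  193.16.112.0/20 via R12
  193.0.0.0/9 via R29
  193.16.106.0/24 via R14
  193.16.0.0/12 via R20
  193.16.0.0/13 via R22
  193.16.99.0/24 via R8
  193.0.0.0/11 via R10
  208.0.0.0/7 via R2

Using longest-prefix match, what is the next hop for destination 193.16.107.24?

R22

Routes whose prefix contains 193.16.107.24:
  0.0.0.0/0 (default, matches everything) -> R7
  193.0.0.0/9 (193.0.0.0 - 193.127.255.255) -> R29
  193.0.0.0/11 (193.0.0.0 - 193.31.255.255) -> R10
  193.16.0.0/12 (193.16.0.0 - 193.31.255.255) -> R20
  193.16.0.0/13 (193.16.0.0 - 193.23.255.255) -> R22
More-specific entries that do NOT match:
  193.16.107.8/29 (193.16.107.8 - 193.16.107.15) does not contain 193.16.107.24
  193.16.107.80/28 (193.16.107.80 - 193.16.107.95) does not contain 193.16.107.24
  193.16.106.0/25 (193.16.106.0 - 193.16.106.127) does not contain 193.16.107.24
  193.16.106.0/24 (193.16.106.0 - 193.16.106.255) does not contain 193.16.107.24
  193.16.99.0/24 (193.16.99.0 - 193.16.99.255) does not contain 193.16.107.24
  193.16.112.0/20 (193.16.112.0 - 193.16.127.255) does not contain 193.16.107.24
  193.16.128.0/17 (193.16.128.0 - 193.16.255.255) does not contain 193.16.107.24
  193.48.0.0/14 (193.48.0.0 - 193.51.255.255) does not contain 193.16.107.24
Longest matching prefix is /13 -> next hop R22.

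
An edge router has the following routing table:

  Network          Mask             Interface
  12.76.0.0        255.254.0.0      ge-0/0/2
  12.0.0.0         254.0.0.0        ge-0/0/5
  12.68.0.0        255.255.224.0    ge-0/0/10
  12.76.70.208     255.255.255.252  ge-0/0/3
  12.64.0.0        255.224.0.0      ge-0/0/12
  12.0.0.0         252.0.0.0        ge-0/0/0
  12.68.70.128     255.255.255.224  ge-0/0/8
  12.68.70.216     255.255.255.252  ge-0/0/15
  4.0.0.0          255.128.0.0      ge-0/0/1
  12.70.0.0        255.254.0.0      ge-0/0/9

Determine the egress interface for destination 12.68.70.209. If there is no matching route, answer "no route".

ge-0/0/12

Routes whose prefix contains 12.68.70.209:
  12.0.0.0/6 (12.0.0.0 - 15.255.255.255) -> ge-0/0/0
  12.0.0.0/7 (12.0.0.0 - 13.255.255.255) -> ge-0/0/5
  12.64.0.0/11 (12.64.0.0 - 12.95.255.255) -> ge-0/0/12
More-specific entries that do NOT match:
  12.76.70.208/30 (12.76.70.208 - 12.76.70.211) does not contain 12.68.70.209
  12.68.70.216/30 (12.68.70.216 - 12.68.70.219) does not contain 12.68.70.209
  12.68.70.128/27 (12.68.70.128 - 12.68.70.159) does not contain 12.68.70.209
  12.68.0.0/19 (12.68.0.0 - 12.68.31.255) does not contain 12.68.70.209
  12.76.0.0/15 (12.76.0.0 - 12.77.255.255) does not contain 12.68.70.209
  12.70.0.0/15 (12.70.0.0 - 12.71.255.255) does not contain 12.68.70.209
Longest matching prefix is /11 -> interface ge-0/0/12.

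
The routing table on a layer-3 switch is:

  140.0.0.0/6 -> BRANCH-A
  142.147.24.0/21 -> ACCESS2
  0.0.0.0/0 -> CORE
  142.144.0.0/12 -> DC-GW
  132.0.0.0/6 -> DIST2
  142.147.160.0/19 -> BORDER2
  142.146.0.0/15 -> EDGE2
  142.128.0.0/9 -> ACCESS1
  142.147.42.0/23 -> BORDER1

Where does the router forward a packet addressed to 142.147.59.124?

Routes whose prefix contains 142.147.59.124:
  0.0.0.0/0 (default, matches everything) -> CORE
  140.0.0.0/6 (140.0.0.0 - 143.255.255.255) -> BRANCH-A
  142.128.0.0/9 (142.128.0.0 - 142.255.255.255) -> ACCESS1
  142.144.0.0/12 (142.144.0.0 - 142.159.255.255) -> DC-GW
  142.146.0.0/15 (142.146.0.0 - 142.147.255.255) -> EDGE2
More-specific entries that do NOT match:
  142.147.42.0/23 (142.147.42.0 - 142.147.43.255) does not contain 142.147.59.124
  142.147.24.0/21 (142.147.24.0 - 142.147.31.255) does not contain 142.147.59.124
  142.147.160.0/19 (142.147.160.0 - 142.147.191.255) does not contain 142.147.59.124
Longest matching prefix is /15 -> next hop EDGE2.

EDGE2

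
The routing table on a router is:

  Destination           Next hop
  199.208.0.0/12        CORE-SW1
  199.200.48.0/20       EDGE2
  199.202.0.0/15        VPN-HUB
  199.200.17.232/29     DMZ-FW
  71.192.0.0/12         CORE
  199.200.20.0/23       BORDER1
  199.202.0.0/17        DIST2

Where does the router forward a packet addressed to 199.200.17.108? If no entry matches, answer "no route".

No entry's prefix contains 199.200.17.108; there is no default route.

no route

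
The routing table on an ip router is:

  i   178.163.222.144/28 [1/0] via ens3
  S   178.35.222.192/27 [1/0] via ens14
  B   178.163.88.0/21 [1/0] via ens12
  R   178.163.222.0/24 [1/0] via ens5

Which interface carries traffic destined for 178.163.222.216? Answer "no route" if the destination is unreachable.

ens5

Routes whose prefix contains 178.163.222.216:
  178.163.222.0/24 (178.163.222.0 - 178.163.222.255) -> ens5
More-specific entries that do NOT match:
  178.163.222.144/28 (178.163.222.144 - 178.163.222.159) does not contain 178.163.222.216
  178.35.222.192/27 (178.35.222.192 - 178.35.222.223) does not contain 178.163.222.216
Longest matching prefix is /24 -> interface ens5.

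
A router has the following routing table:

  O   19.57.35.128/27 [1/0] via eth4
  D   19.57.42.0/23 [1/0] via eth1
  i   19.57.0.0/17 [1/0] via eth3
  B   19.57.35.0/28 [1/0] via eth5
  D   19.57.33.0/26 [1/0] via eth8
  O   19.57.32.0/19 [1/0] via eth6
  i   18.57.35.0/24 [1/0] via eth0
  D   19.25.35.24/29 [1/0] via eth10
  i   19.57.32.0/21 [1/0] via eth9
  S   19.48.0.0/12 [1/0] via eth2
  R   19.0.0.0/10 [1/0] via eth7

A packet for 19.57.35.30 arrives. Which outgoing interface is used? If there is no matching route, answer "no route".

Routes whose prefix contains 19.57.35.30:
  19.0.0.0/10 (19.0.0.0 - 19.63.255.255) -> eth7
  19.48.0.0/12 (19.48.0.0 - 19.63.255.255) -> eth2
  19.57.0.0/17 (19.57.0.0 - 19.57.127.255) -> eth3
  19.57.32.0/19 (19.57.32.0 - 19.57.63.255) -> eth6
  19.57.32.0/21 (19.57.32.0 - 19.57.39.255) -> eth9
More-specific entries that do NOT match:
  19.25.35.24/29 (19.25.35.24 - 19.25.35.31) does not contain 19.57.35.30
  19.57.35.0/28 (19.57.35.0 - 19.57.35.15) does not contain 19.57.35.30
  19.57.35.128/27 (19.57.35.128 - 19.57.35.159) does not contain 19.57.35.30
  19.57.33.0/26 (19.57.33.0 - 19.57.33.63) does not contain 19.57.35.30
  18.57.35.0/24 (18.57.35.0 - 18.57.35.255) does not contain 19.57.35.30
  19.57.42.0/23 (19.57.42.0 - 19.57.43.255) does not contain 19.57.35.30
Longest matching prefix is /21 -> interface eth9.

eth9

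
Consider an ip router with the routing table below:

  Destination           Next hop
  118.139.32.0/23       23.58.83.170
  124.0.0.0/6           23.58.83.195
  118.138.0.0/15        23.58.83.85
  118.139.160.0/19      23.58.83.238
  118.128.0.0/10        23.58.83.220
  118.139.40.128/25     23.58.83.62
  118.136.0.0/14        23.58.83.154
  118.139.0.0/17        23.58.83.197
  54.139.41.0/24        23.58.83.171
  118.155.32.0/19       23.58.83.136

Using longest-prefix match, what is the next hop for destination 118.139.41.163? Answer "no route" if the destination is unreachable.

23.58.83.197

Routes whose prefix contains 118.139.41.163:
  118.128.0.0/10 (118.128.0.0 - 118.191.255.255) -> 23.58.83.220
  118.136.0.0/14 (118.136.0.0 - 118.139.255.255) -> 23.58.83.154
  118.138.0.0/15 (118.138.0.0 - 118.139.255.255) -> 23.58.83.85
  118.139.0.0/17 (118.139.0.0 - 118.139.127.255) -> 23.58.83.197
More-specific entries that do NOT match:
  118.139.40.128/25 (118.139.40.128 - 118.139.40.255) does not contain 118.139.41.163
  54.139.41.0/24 (54.139.41.0 - 54.139.41.255) does not contain 118.139.41.163
  118.139.32.0/23 (118.139.32.0 - 118.139.33.255) does not contain 118.139.41.163
  118.139.160.0/19 (118.139.160.0 - 118.139.191.255) does not contain 118.139.41.163
  118.155.32.0/19 (118.155.32.0 - 118.155.63.255) does not contain 118.139.41.163
Longest matching prefix is /17 -> next hop 23.58.83.197.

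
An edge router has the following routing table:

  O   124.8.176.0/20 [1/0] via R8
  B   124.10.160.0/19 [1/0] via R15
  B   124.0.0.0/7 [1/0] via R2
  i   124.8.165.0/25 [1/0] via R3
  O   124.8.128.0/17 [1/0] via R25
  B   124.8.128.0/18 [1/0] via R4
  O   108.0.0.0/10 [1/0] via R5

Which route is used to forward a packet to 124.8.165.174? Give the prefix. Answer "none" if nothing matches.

124.8.128.0/18

Entries matching 124.8.165.174:
  124.0.0.0/7 (124.0.0.0 - 125.255.255.255)
  124.8.128.0/17 (124.8.128.0 - 124.8.255.255)
  124.8.128.0/18 (124.8.128.0 - 124.8.191.255)
Most specific is 124.8.128.0/18.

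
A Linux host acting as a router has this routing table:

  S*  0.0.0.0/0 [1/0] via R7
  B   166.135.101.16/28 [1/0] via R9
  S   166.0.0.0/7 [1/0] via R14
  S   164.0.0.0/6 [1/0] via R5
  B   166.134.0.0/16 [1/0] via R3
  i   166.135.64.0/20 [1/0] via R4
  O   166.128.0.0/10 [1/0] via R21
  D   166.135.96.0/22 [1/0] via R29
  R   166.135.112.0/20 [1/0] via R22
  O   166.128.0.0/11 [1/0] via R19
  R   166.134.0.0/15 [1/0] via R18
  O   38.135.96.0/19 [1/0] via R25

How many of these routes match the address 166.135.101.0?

Prefixes containing 166.135.101.0:
  0.0.0.0/0 (default, matches everything)
  164.0.0.0/6 (164.0.0.0 - 167.255.255.255)
  166.0.0.0/7 (166.0.0.0 - 167.255.255.255)
  166.128.0.0/10 (166.128.0.0 - 166.191.255.255)
  166.128.0.0/11 (166.128.0.0 - 166.159.255.255)
  166.134.0.0/15 (166.134.0.0 - 166.135.255.255)
Total matching entries: 6.

6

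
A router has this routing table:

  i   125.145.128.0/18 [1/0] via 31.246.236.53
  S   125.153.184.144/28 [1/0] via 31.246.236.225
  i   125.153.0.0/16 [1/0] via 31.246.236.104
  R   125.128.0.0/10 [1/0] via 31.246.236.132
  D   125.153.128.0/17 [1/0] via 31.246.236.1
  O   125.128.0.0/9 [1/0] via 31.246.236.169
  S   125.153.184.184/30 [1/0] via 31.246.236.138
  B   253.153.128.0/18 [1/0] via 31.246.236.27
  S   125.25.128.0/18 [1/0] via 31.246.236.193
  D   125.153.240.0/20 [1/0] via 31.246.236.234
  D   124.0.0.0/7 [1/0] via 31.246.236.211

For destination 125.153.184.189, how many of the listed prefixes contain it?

5

Prefixes containing 125.153.184.189:
  124.0.0.0/7 (124.0.0.0 - 125.255.255.255)
  125.128.0.0/9 (125.128.0.0 - 125.255.255.255)
  125.128.0.0/10 (125.128.0.0 - 125.191.255.255)
  125.153.0.0/16 (125.153.0.0 - 125.153.255.255)
  125.153.128.0/17 (125.153.128.0 - 125.153.255.255)
Total matching entries: 5.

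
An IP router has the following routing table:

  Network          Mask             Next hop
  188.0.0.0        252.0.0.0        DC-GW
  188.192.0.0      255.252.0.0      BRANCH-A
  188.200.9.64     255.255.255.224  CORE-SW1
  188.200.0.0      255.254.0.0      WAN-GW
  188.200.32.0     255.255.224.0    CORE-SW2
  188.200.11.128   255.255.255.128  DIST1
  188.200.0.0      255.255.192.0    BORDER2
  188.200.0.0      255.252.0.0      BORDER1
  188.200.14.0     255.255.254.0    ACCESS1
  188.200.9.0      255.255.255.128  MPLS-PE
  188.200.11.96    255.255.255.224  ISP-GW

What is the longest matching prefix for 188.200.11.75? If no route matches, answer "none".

188.200.0.0/18

Entries matching 188.200.11.75:
  188.0.0.0/6 (188.0.0.0 - 191.255.255.255)
  188.200.0.0/14 (188.200.0.0 - 188.203.255.255)
  188.200.0.0/15 (188.200.0.0 - 188.201.255.255)
  188.200.0.0/18 (188.200.0.0 - 188.200.63.255)
Most specific is 188.200.0.0/18.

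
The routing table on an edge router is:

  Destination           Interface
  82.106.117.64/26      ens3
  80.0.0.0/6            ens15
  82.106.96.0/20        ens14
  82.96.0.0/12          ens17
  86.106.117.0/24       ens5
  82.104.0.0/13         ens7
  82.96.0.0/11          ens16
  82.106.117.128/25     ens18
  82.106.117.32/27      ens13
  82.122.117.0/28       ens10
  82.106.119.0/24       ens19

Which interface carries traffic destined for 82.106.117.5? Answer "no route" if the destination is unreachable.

ens7

Routes whose prefix contains 82.106.117.5:
  80.0.0.0/6 (80.0.0.0 - 83.255.255.255) -> ens15
  82.96.0.0/11 (82.96.0.0 - 82.127.255.255) -> ens16
  82.96.0.0/12 (82.96.0.0 - 82.111.255.255) -> ens17
  82.104.0.0/13 (82.104.0.0 - 82.111.255.255) -> ens7
More-specific entries that do NOT match:
  82.122.117.0/28 (82.122.117.0 - 82.122.117.15) does not contain 82.106.117.5
  82.106.117.32/27 (82.106.117.32 - 82.106.117.63) does not contain 82.106.117.5
  82.106.117.64/26 (82.106.117.64 - 82.106.117.127) does not contain 82.106.117.5
  82.106.117.128/25 (82.106.117.128 - 82.106.117.255) does not contain 82.106.117.5
  86.106.117.0/24 (86.106.117.0 - 86.106.117.255) does not contain 82.106.117.5
  82.106.119.0/24 (82.106.119.0 - 82.106.119.255) does not contain 82.106.117.5
  82.106.96.0/20 (82.106.96.0 - 82.106.111.255) does not contain 82.106.117.5
Longest matching prefix is /13 -> interface ens7.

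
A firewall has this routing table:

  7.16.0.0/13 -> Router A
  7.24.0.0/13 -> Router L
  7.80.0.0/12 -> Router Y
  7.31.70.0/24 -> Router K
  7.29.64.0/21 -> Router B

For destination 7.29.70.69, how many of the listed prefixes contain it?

2

Prefixes containing 7.29.70.69:
  7.24.0.0/13 (7.24.0.0 - 7.31.255.255)
  7.29.64.0/21 (7.29.64.0 - 7.29.71.255)
Total matching entries: 2.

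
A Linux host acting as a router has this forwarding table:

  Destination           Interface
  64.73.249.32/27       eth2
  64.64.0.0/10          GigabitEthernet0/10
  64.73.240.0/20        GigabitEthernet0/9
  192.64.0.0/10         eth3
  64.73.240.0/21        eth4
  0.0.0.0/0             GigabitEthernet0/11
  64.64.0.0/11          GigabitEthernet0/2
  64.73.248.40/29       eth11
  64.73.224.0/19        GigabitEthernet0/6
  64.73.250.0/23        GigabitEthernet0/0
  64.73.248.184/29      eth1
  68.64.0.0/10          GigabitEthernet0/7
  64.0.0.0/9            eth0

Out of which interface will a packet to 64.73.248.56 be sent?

Routes whose prefix contains 64.73.248.56:
  0.0.0.0/0 (default, matches everything) -> GigabitEthernet0/11
  64.0.0.0/9 (64.0.0.0 - 64.127.255.255) -> eth0
  64.64.0.0/10 (64.64.0.0 - 64.127.255.255) -> GigabitEthernet0/10
  64.64.0.0/11 (64.64.0.0 - 64.95.255.255) -> GigabitEthernet0/2
  64.73.224.0/19 (64.73.224.0 - 64.73.255.255) -> GigabitEthernet0/6
  64.73.240.0/20 (64.73.240.0 - 64.73.255.255) -> GigabitEthernet0/9
More-specific entries that do NOT match:
  64.73.248.40/29 (64.73.248.40 - 64.73.248.47) does not contain 64.73.248.56
  64.73.248.184/29 (64.73.248.184 - 64.73.248.191) does not contain 64.73.248.56
  64.73.249.32/27 (64.73.249.32 - 64.73.249.63) does not contain 64.73.248.56
  64.73.250.0/23 (64.73.250.0 - 64.73.251.255) does not contain 64.73.248.56
  64.73.240.0/21 (64.73.240.0 - 64.73.247.255) does not contain 64.73.248.56
Longest matching prefix is /20 -> interface GigabitEthernet0/9.

GigabitEthernet0/9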